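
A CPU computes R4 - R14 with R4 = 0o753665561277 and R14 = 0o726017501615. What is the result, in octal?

Subtract column by column in base 8:
  7-5 → 2
  7-1 → 6
  2-6 → 4 (borrow)
  1-1-1 → 7 (borrow)
  6-0-1 → 5
  5-5 → 0
  5-7 → 6 (borrow)
  6-1-1 → 4
  6-0 → 6
  3-6 → 5 (borrow)
  5-2-1 → 2
  7-7 → 0

0o25646057462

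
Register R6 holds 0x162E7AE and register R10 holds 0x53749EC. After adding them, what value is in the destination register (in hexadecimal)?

0x69A319A

Add column by column in base 16, right to left:
  E+C = A carry 1
  A+E+1 = 9 carry 1
  7+9+1 = 1 carry 1
  E+4+1 = 3 carry 1
  2+7+1 = A
  6+3 = 9
  1+5 = 6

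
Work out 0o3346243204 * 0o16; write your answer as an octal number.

Multiply each base-8 digit by 14, carrying:
  4×14 = 56 → write 0 carry 7
  0×14+7 = 7 → write 7
  2×14 = 28 → write 4 carry 3
  3×14+3 = 45 → write 5 carry 5
  4×14+5 = 61 → write 5 carry 7
  2×14+7 = 35 → write 3 carry 4
  6×14+4 = 88 → write 0 carry 11
  4×14+11 = 67 → write 3 carry 8
  3×14+8 = 50 → write 2 carry 6
  3×14+6 = 48 → write 0 carry 6
  remaining carry: 6

0o60230355470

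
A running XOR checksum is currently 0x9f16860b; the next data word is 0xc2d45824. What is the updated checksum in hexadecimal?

XOR each hex digit independently (no carries):
  9^c=5, f^2=d, 1^d=c, 6^4=2, 8^5=d, 6^8=e, 0^2=2, b^4=f

0x5dc2de2f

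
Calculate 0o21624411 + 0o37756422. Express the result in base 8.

0o61603033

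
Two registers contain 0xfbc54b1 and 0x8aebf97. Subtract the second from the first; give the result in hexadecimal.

0x70d951a

Subtract column by column in base 16:
  1-7 → a (borrow)
  b-9-1 → 1
  4-f → 5 (borrow)
  5-b-1 → 9 (borrow)
  c-e-1 → d (borrow)
  b-a-1 → 0
  f-8 → 7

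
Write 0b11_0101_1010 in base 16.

0x35a

Group the bits into nibbles: 0011 0101 1010 → 35a.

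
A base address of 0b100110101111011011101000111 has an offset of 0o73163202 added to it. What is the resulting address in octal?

0b100110101111011011101000111 = 0o465733507 in octal.
Add column by column in base 8, right to left:
  7+2 = 1 carry 1
  0+0+1 = 1
  5+2 = 7
  3+3 = 6
  3+6 = 1 carry 1
  7+1+1 = 1 carry 1
  5+3+1 = 1 carry 1
  6+7+1 = 6 carry 1
  4+0+1 = 5

0o561116711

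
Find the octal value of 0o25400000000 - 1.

0o25377777777

The trailing 8 digits are 0, so subtracting 1 borrows through: they become 7 and the next digit up decrements.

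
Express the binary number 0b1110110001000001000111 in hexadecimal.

0x3B1047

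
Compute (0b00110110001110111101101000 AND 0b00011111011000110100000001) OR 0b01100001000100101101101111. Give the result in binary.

0b00110110001110111101101000 AND 0b00011111011000110100000001 = 0b00010110001000110100000000.
Then OR with 0b01100001000100101101101111.

0b1110111001100111101101111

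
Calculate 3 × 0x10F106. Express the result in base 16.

Multiply each base-16 digit by 3, carrying:
  6×3 = 18 → write 2 carry 1
  0×3+1 = 1 → write 1
  1×3 = 3 → write 3
  F×3 = 45 → write D carry 2
  0×3+2 = 2 → write 2
  1×3 = 3 → write 3

0x32D312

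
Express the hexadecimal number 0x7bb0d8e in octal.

0o756606616

Expand each hex digit to 4 bits: 7=0111 b=1011 b=1011 0=0000 d=1101 8=1000 e=1110.
Group the bits in threes: 111 101 110 110 000 110 110 001 110 → 756606616.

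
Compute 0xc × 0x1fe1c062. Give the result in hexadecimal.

Multiply each base-16 digit by 12, carrying:
  2×12 = 24 → write 8 carry 1
  6×12+1 = 73 → write 9 carry 4
  0×12+4 = 4 → write 4
  c×12 = 144 → write 0 carry 9
  1×12+9 = 21 → write 5 carry 1
  e×12+1 = 169 → write 9 carry 10
  f×12+10 = 190 → write e carry 11
  1×12+11 = 23 → write 7 carry 1
  remaining carry: 1

0x17e950498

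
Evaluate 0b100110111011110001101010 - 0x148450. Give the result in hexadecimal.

0x87381A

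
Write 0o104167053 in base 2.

0b1000100001110111000101011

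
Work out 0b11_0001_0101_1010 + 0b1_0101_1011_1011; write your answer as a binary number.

Add column by column in base 2, right to left:
  0+1 = 1
  1+1 = 0 carry 1
  0+0+1 = 1
  1+1 = 0 carry 1
  1+1+1 = 1 carry 1
  0+1+1 = 0 carry 1
  1+0+1 = 0 carry 1
  0+1+1 = 0 carry 1
  1+1+1 = 1 carry 1
  0+0+1 = 1
  0+1 = 1
  0+0 = 0
  1+1 = 0 carry 1
  1+0+1 = 0 carry 1
  final carry 1

0b100011100010101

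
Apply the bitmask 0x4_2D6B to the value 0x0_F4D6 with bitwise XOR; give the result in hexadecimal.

0x4D9BD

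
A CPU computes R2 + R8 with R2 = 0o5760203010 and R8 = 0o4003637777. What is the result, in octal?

Add column by column in base 8, right to left:
  0+7 = 7
  1+7 = 0 carry 1
  0+7+1 = 0 carry 1
  3+7+1 = 3 carry 1
  0+3+1 = 4
  2+6 = 0 carry 1
  0+3+1 = 4
  6+0 = 6
  7+0 = 7
  5+4 = 1 carry 1
  final carry 1

0o11764043007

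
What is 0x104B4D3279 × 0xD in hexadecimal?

0xD3D2EB9025

Multiply each base-16 digit by 13, carrying:
  9×13 = 117 → write 5 carry 7
  7×13+7 = 98 → write 2 carry 6
  2×13+6 = 32 → write 0 carry 2
  3×13+2 = 41 → write 9 carry 2
  D×13+2 = 171 → write B carry 10
  4×13+10 = 62 → write E carry 3
  B×13+3 = 146 → write 2 carry 9
  4×13+9 = 61 → write D carry 3
  0×13+3 = 3 → write 3
  1×13 = 13 → write D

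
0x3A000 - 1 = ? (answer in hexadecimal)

0x39FFF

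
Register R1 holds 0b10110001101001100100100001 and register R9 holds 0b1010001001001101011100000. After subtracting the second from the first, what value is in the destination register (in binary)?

0b1100000011111111001000001

Subtract column by column in base 2:
  1-0 → 1
  0-0 → 0
  0-0 → 0
  0-0 → 0
  0-0 → 0
  1-1 → 0
  0-1 → 1 (borrow)
  0-1-1 → 0 (borrow)
  1-0-1 → 0
  0-1 → 1 (borrow)
  0-0-1 → 1 (borrow)
  1-1-1 → 1 (borrow)
  1-1-1 → 1 (borrow)
  0-0-1 → 1 (borrow)
  0-0-1 → 1 (borrow)
  1-1-1 → 1 (borrow)
  0-0-1 → 1 (borrow)
  1-0-1 → 0
  1-1 → 0
  0-0 → 0
  0-0 → 0
  0-0 → 0
  1-1 → 0
  1-0 → 1
  0-1 → 1 (borrow)
  1-0-1 → 0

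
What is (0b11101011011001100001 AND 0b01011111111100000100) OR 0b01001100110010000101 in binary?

0b1001111111010000101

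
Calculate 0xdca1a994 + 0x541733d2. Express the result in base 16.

Add column by column in base 16, right to left:
  4+2 = 6
  9+d = 6 carry 1
  9+3+1 = d
  a+3 = d
  1+7 = 8
  a+1 = b
  c+4 = 0 carry 1
  d+5+1 = 3 carry 1
  final carry 1

0x130b8dd66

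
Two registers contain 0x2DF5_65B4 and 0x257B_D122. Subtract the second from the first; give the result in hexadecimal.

Subtract column by column in base 16:
  4-2 → 2
  B-2 → 9
  5-1 → 4
  6-D → 9 (borrow)
  5-B-1 → 9 (borrow)
  F-7-1 → 7
  D-5 → 8
  2-2 → 0

0x8799492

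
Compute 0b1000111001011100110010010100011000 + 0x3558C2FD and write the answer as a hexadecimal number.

0x26ECBE815

0b1000111001011100110010010100011000 = 0x239732518 in hexadecimal.
Add column by column in base 16, right to left:
  8+D = 5 carry 1
  1+F+1 = 1 carry 1
  5+2+1 = 8
  2+C = E
  3+8 = B
  7+5 = C
  9+5 = E
  3+3 = 6
  2+0 = 2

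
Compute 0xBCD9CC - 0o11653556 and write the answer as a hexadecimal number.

0x95825E

0o11653556 = 0x27576E in hexadecimal.
Subtract column by column in base 16:
  C-E → E (borrow)
  C-6-1 → 5
  9-7 → 2
  D-5 → 8
  C-7 → 5
  B-2 → 9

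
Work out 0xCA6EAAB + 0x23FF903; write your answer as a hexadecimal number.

0xEE6E3AE

Add column by column in base 16, right to left:
  B+3 = E
  A+0 = A
  A+9 = 3 carry 1
  E+F+1 = E carry 1
  6+F+1 = 6 carry 1
  A+3+1 = E
  C+2 = E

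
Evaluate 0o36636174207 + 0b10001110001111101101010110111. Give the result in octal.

0b10001110001111101101010110111 = 0o2161755267 in octal.
Add column by column in base 8, right to left:
  7+7 = 6 carry 1
  0+6+1 = 7
  2+2 = 4
  4+5 = 1 carry 1
  7+5+1 = 5 carry 1
  1+7+1 = 1 carry 1
  6+1+1 = 0 carry 1
  3+6+1 = 2 carry 1
  6+1+1 = 0 carry 1
  6+2+1 = 1 carry 1
  3+0+1 = 4

0o41020151476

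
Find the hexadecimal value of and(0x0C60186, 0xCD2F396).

0x0C20186

AND each hex digit independently (no carries):
  0&C=0, C&D=C, 6&2=2, 0&F=0, 1&3=1, 8&9=8, 6&6=6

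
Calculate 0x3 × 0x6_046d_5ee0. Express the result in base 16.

0x120d481ca0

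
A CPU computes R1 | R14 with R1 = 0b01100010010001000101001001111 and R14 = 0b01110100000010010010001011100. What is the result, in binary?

0b01110110010011010111001011111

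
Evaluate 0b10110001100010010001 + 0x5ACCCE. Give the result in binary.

0b11001011110010101011111

0x5ACCCE = 0b10110101100110011001110 in binary.
Add column by column in base 2, right to left:
  1+0 = 1
  0+1 = 1
  0+1 = 1
  0+1 = 1
  1+0 = 1
  0+0 = 0
  0+1 = 1
  1+1 = 0 carry 1
  0+0+1 = 1
  0+0 = 0
  0+1 = 1
  1+1 = 0 carry 1
  1+0+1 = 0 carry 1
  0+0+1 = 1
  0+1 = 1
  0+1 = 1
  1+0 = 1
  1+1 = 0 carry 1
  0+0+1 = 1
  1+1 = 0 carry 1
  0+1+1 = 0 carry 1
  0+0+1 = 1
  0+1 = 1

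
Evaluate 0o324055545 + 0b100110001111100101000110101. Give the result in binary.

0b1000000110000010010110011010

0o324055545 = 0b11010100000101101101100101 in binary.
Add column by column in base 2, right to left:
  1+1 = 0 carry 1
  0+0+1 = 1
  1+1 = 0 carry 1
  0+0+1 = 1
  0+1 = 1
  1+1 = 0 carry 1
  1+0+1 = 0 carry 1
  0+0+1 = 1
  1+0 = 1
  1+1 = 0 carry 1
  0+0+1 = 1
  1+1 = 0 carry 1
  1+0+1 = 0 carry 1
  0+0+1 = 1
  1+1 = 0 carry 1
  0+1+1 = 0 carry 1
  0+1+1 = 0 carry 1
  0+1+1 = 0 carry 1
  0+1+1 = 0 carry 1
  0+0+1 = 1
  1+0 = 1
  0+0 = 0
  1+1 = 0 carry 1
  0+1+1 = 0 carry 1
  1+0+1 = 0 carry 1
  1+0+1 = 0 carry 1
  0+1+1 = 0 carry 1
  final carry 1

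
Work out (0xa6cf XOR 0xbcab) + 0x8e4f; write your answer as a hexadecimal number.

First 0xa6cf XOR 0xbcab = 0x1a64.
Add column by column in base 16, right to left:
  4+f = 3 carry 1
  6+4+1 = b
  a+e = 8 carry 1
  1+8+1 = a

0xa8b3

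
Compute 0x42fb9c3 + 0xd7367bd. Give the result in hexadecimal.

0x11a32180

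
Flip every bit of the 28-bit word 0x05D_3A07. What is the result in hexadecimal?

0xFA2C5F8

Each hex digit d becomes F−d:
  0→F, 5→A, D→2, 3→C, A→5, 0→F, 7→8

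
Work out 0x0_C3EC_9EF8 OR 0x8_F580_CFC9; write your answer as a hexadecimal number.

0x8F7ECDFF9

OR each hex digit independently (no carries):
  0|8=8, C|F=F, 3|5=7, E|8=E, C|0=C, 9|C=D, E|F=F, F|C=F, 8|9=9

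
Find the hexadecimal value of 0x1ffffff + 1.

0x2000000

The trailing 6 digits are F (max in base 16), so adding 1 cascades: they roll to 0 and the next digit up increments.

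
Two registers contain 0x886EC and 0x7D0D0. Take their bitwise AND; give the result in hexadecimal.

0x080C0

AND each hex digit independently (no carries):
  8&7=0, 8&D=8, 6&0=0, E&D=C, C&0=0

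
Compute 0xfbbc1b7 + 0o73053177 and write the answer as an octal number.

0xfbbc1b7 = 0o1756740667 in octal.
Add column by column in base 8, right to left:
  7+7 = 6 carry 1
  6+7+1 = 6 carry 1
  6+1+1 = 0 carry 1
  0+3+1 = 4
  4+5 = 1 carry 1
  7+0+1 = 0 carry 1
  6+3+1 = 2 carry 1
  5+7+1 = 5 carry 1
  7+0+1 = 0 carry 1
  1+0+1 = 2

0o2052014066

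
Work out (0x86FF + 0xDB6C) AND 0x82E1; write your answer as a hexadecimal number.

Add column by column in base 16, right to left:
  F+C = B carry 1
  F+6+1 = 6 carry 1
  6+B+1 = 2 carry 1
  8+D+1 = 6 carry 1
  final carry 1
Sum = 0x1626B; now AND with 0x82E1:
  1&0=0, 6&8=0, 2&2=2, 6&E=6, B&1=1

0x261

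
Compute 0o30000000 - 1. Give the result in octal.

0o27777777

The trailing 7 digits are 0, so subtracting 1 borrows through: they become 7 and the next digit up decrements.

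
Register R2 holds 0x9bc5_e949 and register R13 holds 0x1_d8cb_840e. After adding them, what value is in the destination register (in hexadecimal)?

0x274916d57

Add column by column in base 16, right to left:
  9+e = 7 carry 1
  4+0+1 = 5
  9+4 = d
  e+8 = 6 carry 1
  5+b+1 = 1 carry 1
  c+c+1 = 9 carry 1
  b+8+1 = 4 carry 1
  9+d+1 = 7 carry 1
  0+1+1 = 2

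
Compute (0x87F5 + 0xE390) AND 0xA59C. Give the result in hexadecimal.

Add column by column in base 16, right to left:
  5+0 = 5
  F+9 = 8 carry 1
  7+3+1 = B
  8+E = 6 carry 1
  final carry 1
Sum = 0x16B85; now AND with 0xA59C:
  1&0=0, 6&A=2, B&5=1, 8&9=8, 5&C=4

0x2184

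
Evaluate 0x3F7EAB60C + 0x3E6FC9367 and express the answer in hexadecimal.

0x7DEE74973

Add column by column in base 16, right to left:
  C+7 = 3 carry 1
  0+6+1 = 7
  6+3 = 9
  B+9 = 4 carry 1
  A+C+1 = 7 carry 1
  E+F+1 = E carry 1
  7+6+1 = E
  F+E = D carry 1
  3+3+1 = 7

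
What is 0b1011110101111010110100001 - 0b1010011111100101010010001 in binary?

Subtract column by column in base 2:
  1-1 → 0
  0-0 → 0
  0-0 → 0
  0-0 → 0
  0-1 → 1 (borrow)
  1-0-1 → 0
  0-0 → 0
  1-1 → 0
  1-0 → 1
  0-1 → 1 (borrow)
  1-0-1 → 0
  0-1 → 1 (borrow)
  1-0-1 → 0
  1-0 → 1
  1-1 → 0
  1-1 → 0
  0-1 → 1 (borrow)
  1-1-1 → 1 (borrow)
  0-1-1 → 0 (borrow)
  1-1-1 → 1 (borrow)
  1-0-1 → 0
  1-0 → 1
  1-1 → 0
  0-0 → 0
  1-1 → 0

0b1010110010101100010000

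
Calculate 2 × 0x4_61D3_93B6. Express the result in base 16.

Multiply each base-16 digit by 2, carrying:
  6×2 = 12 → write C
  B×2 = 22 → write 6 carry 1
  3×2+1 = 7 → write 7
  9×2 = 18 → write 2 carry 1
  3×2+1 = 7 → write 7
  D×2 = 26 → write A carry 1
  1×2+1 = 3 → write 3
  6×2 = 12 → write C
  4×2 = 8 → write 8

0x8C3A7276C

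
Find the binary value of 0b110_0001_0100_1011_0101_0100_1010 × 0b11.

0b10010001111100001111111011110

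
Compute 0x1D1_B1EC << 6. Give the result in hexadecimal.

0x746C7B00

6 bits is not a whole number of base-16 digits; in binary: 1110100011011000111101100 << 6 = 1110100011011000111101100000000.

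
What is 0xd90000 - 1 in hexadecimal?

The trailing 4 digits are 0, so subtracting 1 borrows through: they become F and the next digit up decrements.

0xd8ffff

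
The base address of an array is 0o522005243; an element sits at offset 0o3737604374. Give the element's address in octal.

0o4461611637

Add column by column in base 8, right to left:
  3+4 = 7
  4+7 = 3 carry 1
  2+3+1 = 6
  5+4 = 1 carry 1
  0+0+1 = 1
  0+6 = 6
  2+7 = 1 carry 1
  2+3+1 = 6
  5+7 = 4 carry 1
  0+3+1 = 4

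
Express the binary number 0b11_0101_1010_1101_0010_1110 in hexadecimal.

Group the bits into nibbles: 0011 0101 1010 1101 0010 1110 → 35ad2e.

0x35ad2e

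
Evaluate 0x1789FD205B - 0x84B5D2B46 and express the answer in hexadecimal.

Subtract column by column in base 16:
  B-6 → 5
  5-4 → 1
  0-B → 5 (borrow)
  2-2-1 → F (borrow)
  D-D-1 → F (borrow)
  F-5-1 → 9
  9-B → E (borrow)
  8-4-1 → 3
  7-8 → F (borrow)
  1-0-1 → 0

0xF3E9FF515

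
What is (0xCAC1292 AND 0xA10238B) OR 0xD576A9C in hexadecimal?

0xD576A9E

0xCAC1292 AND 0xA10238B = 0x8000282.
Then OR with 0xD576A9C.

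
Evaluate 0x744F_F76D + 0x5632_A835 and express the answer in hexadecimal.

Add column by column in base 16, right to left:
  D+5 = 2 carry 1
  6+3+1 = A
  7+8 = F
  F+A = 9 carry 1
  F+2+1 = 2 carry 1
  4+3+1 = 8
  4+6 = A
  7+5 = C

0xCA829FA2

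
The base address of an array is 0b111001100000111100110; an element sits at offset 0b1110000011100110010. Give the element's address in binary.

0b1000111100100100011000

Add column by column in base 2, right to left:
  0+0 = 0
  1+1 = 0 carry 1
  1+0+1 = 0 carry 1
  0+0+1 = 1
  0+1 = 1
  1+1 = 0 carry 1
  1+0+1 = 0 carry 1
  1+0+1 = 0 carry 1
  1+1+1 = 1 carry 1
  0+1+1 = 0 carry 1
  0+1+1 = 0 carry 1
  0+0+1 = 1
  0+0 = 0
  0+0 = 0
  1+0 = 1
  1+0 = 1
  0+1 = 1
  0+1 = 1
  1+1 = 0 carry 1
  1+0+1 = 0 carry 1
  1+0+1 = 0 carry 1
  final carry 1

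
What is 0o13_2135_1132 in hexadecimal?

0xB45D25A

Each octal digit is 3 bits: 1=001 3=011 2=010 1=001 3=011 5=101 1=001 1=001 3=011 2=010.
Group the bits into nibbles: 1011 0100 0101 1101 0010 0101 1010 → B45D25A.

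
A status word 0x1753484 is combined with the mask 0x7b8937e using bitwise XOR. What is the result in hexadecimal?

0x6cda7fa

XOR each hex digit independently (no carries):
  1^7=6, 7^b=c, 5^8=d, 3^9=a, 4^3=7, 8^7=f, 4^e=a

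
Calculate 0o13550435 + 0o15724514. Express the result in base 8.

0o31475151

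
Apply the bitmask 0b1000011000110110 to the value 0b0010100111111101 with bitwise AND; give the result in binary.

0b0000000000110100

AND bit by bit (1 only where both bits are 1):
  0010100111111101
& 1000011000110110
= 0000000000110100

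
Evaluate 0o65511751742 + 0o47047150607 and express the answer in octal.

Add column by column in base 8, right to left:
  2+7 = 1 carry 1
  4+0+1 = 5
  7+6 = 5 carry 1
  1+0+1 = 2
  5+5 = 2 carry 1
  7+1+1 = 1 carry 1
  1+7+1 = 1 carry 1
  1+4+1 = 6
  5+0 = 5
  5+7 = 4 carry 1
  6+4+1 = 3 carry 1
  final carry 1

0o134561122551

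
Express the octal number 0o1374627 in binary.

Each octal digit is 3 bits: 1=001 3=011 7=111 4=100 6=110 2=010 7=111.

0b1011111100110010111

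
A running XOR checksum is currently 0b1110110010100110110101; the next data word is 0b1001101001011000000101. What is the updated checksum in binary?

0b0111011011111110110000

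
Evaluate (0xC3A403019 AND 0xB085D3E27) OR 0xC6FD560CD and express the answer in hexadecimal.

0xC3A403019 AND 0xB085D3E27 = 0x808403001.
Then OR with 0xC6FD560CD.

0xC6FD570CD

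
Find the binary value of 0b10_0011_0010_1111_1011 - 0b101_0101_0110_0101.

Subtract column by column in base 2:
  1-1 → 0
  1-0 → 1
  0-1 → 1 (borrow)
  1-0-1 → 0
  1-0 → 1
  1-1 → 0
  1-1 → 0
  1-0 → 1
  0-1 → 1 (borrow)
  1-0-1 → 0
  0-1 → 1 (borrow)
  0-0-1 → 1 (borrow)
  1-1-1 → 1 (borrow)
  1-0-1 → 0
  0-1 → 1 (borrow)
  0-0-1 → 1 (borrow)
  0-0-1 → 1 (borrow)
  1-0-1 → 0

0b11101110110010110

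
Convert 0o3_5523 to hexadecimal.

0x3b53

Each octal digit is 3 bits: 3=011 5=101 5=101 2=010 3=011.
Group the bits into nibbles: 0011 1011 0101 0011 → 3b53.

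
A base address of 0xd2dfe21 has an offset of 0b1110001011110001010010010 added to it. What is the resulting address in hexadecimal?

0xef3e0b3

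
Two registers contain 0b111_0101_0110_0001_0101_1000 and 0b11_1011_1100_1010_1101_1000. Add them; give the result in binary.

Add column by column in base 2, right to left:
  0+0 = 0
  0+0 = 0
  0+0 = 0
  1+1 = 0 carry 1
  1+1+1 = 1 carry 1
  0+0+1 = 1
  1+1 = 0 carry 1
  0+1+1 = 0 carry 1
  1+0+1 = 0 carry 1
  0+1+1 = 0 carry 1
  0+0+1 = 1
  0+1 = 1
  0+0 = 0
  1+0 = 1
  1+1 = 0 carry 1
  0+1+1 = 0 carry 1
  1+1+1 = 1 carry 1
  0+1+1 = 0 carry 1
  1+0+1 = 0 carry 1
  0+1+1 = 0 carry 1
  1+1+1 = 1 carry 1
  1+1+1 = 1 carry 1
  1+0+1 = 0 carry 1
  final carry 1

0b101100010010110000110000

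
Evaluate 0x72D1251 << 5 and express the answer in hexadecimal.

5 bits is not a whole number of base-16 digits; in binary: 111001011010001001001010001 << 5 = 11100101101000100100101000100000.

0xE5A24A20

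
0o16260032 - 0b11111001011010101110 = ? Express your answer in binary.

0o16260032 = 0b1110010110000000011010 in binary.
Subtract column by column in base 2:
  0-0 → 0
  1-1 → 0
  0-1 → 1 (borrow)
  1-1-1 → 1 (borrow)
  1-0-1 → 0
  0-1 → 1 (borrow)
  0-0-1 → 1 (borrow)
  0-1-1 → 0 (borrow)
  0-0-1 → 1 (borrow)
  0-1-1 → 0 (borrow)
  0-1-1 → 0 (borrow)
  0-0-1 → 1 (borrow)
  0-1-1 → 0 (borrow)
  1-0-1 → 0
  1-0 → 1
  0-1 → 1 (borrow)
  1-1-1 → 1 (borrow)
  0-1-1 → 0 (borrow)
  0-1-1 → 0 (borrow)
  1-1-1 → 1 (borrow)
  1-0-1 → 0
  1-0 → 1

0b1010011100100101101100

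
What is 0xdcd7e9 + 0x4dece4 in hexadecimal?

Add column by column in base 16, right to left:
  9+4 = d
  e+e = c carry 1
  7+c+1 = 4 carry 1
  d+e+1 = c carry 1
  c+d+1 = a carry 1
  d+4+1 = 2 carry 1
  final carry 1

0x12ac4cd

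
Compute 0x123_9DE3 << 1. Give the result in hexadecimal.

0x2473BC6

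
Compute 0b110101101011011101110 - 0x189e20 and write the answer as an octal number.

0b110101101011011101110 = 0o6553356 in octal.
0x189e20 = 0o6117040 in octal.
Subtract column by column in base 8:
  6-0 → 6
  5-4 → 1
  3-0 → 3
  3-7 → 4 (borrow)
  5-1-1 → 3
  5-1 → 4
  6-6 → 0

0o434316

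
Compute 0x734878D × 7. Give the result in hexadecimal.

Multiply each base-16 digit by 7, carrying:
  D×7 = 91 → write B carry 5
  8×7+5 = 61 → write D carry 3
  7×7+3 = 52 → write 4 carry 3
  8×7+3 = 59 → write B carry 3
  4×7+3 = 31 → write F carry 1
  3×7+1 = 22 → write 6 carry 1
  7×7+1 = 50 → write 2 carry 3
  remaining carry: 3

0x326FB4DB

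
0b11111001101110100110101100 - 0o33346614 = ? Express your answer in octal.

0b11111001101110100110101100 = 0o371564654 in octal.
Subtract column by column in base 8:
  4-4 → 0
  5-1 → 4
  6-6 → 0
  4-6 → 6 (borrow)
  6-4-1 → 1
  5-3 → 2
  1-3 → 6 (borrow)
  7-3-1 → 3
  3-0 → 3

0o336216040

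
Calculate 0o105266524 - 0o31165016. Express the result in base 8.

0o54101506

Subtract column by column in base 8:
  4-6 → 6 (borrow)
  2-1-1 → 0
  5-0 → 5
  6-5 → 1
  6-6 → 0
  2-1 → 1
  5-1 → 4
  0-3 → 5 (borrow)
  1-0-1 → 0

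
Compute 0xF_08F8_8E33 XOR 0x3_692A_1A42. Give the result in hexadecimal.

0xC61D29471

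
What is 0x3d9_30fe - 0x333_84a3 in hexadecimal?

0xa5ac5b

Subtract column by column in base 16:
  e-3 → b
  f-a → 5
  0-4 → c (borrow)
  3-8-1 → a (borrow)
  9-3-1 → 5
  d-3 → a
  3-3 → 0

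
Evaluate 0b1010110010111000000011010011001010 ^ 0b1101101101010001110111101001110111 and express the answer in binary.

0b0111011111101001110100111010111101

XOR bit by bit (1 where the bits differ):
  1010110010111000000011010011001010
^ 1101101101010001110111101001110111
= 0111011111101001110100111010111101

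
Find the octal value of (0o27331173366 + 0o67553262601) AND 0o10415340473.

0o10004040063

Add column by column in base 8, right to left:
  6+1 = 7
  6+0 = 6
  3+6 = 1 carry 1
  3+2+1 = 6
  7+6 = 5 carry 1
  1+2+1 = 4
  1+3 = 4
  3+5 = 0 carry 1
  3+5+1 = 1 carry 1
  7+7+1 = 7 carry 1
  2+6+1 = 1 carry 1
  final carry 1
Sum = 0o117104456167; now AND with 0o10415340473:
  1&0=0, 1&1=1, 7&0=0, 1&4=0, 0&1=0, 4&5=4, 4&3=0, 5&4=4, 6&0=0, 1&4=0, 6&7=6, 7&3=3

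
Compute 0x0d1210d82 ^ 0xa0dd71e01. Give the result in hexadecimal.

0xadcf61383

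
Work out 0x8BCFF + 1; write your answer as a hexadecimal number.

The trailing 2 digits are F (max in base 16), so adding 1 cascades: they roll to 0 and the next digit up increments.

0x8BD00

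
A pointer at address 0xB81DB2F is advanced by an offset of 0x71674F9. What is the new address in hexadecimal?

0x12985028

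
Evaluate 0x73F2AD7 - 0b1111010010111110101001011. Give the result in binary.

0b101010101011010110110001100

0x73F2AD7 = 0b111001111110010101011010111 in binary.
Subtract column by column in base 2:
  1-1 → 0
  1-1 → 0
  1-0 → 1
  0-1 → 1 (borrow)
  1-0-1 → 0
  0-0 → 0
  1-1 → 0
  1-0 → 1
  0-1 → 1 (borrow)
  1-0-1 → 0
  0-1 → 1 (borrow)
  1-1-1 → 1 (borrow)
  0-1-1 → 0 (borrow)
  1-1-1 → 1 (borrow)
  0-1-1 → 0 (borrow)
  0-0-1 → 1 (borrow)
  1-1-1 → 1 (borrow)
  1-0-1 → 0
  1-0 → 1
  1-1 → 0
  1-0 → 1
  1-1 → 0
  0-1 → 1 (borrow)
  0-1-1 → 0 (borrow)
  1-1-1 → 1 (borrow)
  1-0-1 → 0
  1-0 → 1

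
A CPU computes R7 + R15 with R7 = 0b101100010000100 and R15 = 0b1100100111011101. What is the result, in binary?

Add column by column in base 2, right to left:
  0+1 = 1
  0+0 = 0
  1+1 = 0 carry 1
  0+1+1 = 0 carry 1
  0+1+1 = 0 carry 1
  0+0+1 = 1
  0+1 = 1
  1+1 = 0 carry 1
  0+1+1 = 0 carry 1
  0+0+1 = 1
  0+0 = 0
  1+1 = 0 carry 1
  1+0+1 = 0 carry 1
  0+0+1 = 1
  1+1 = 0 carry 1
  0+1+1 = 0 carry 1
  final carry 1

0b10010001001100001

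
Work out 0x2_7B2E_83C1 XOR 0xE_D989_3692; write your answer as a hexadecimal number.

0xCA2A7B553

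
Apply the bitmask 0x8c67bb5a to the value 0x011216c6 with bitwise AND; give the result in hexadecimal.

AND each hex digit independently (no carries):
  0&8=0, 1&c=0, 1&6=0, 2&7=2, 1&b=1, 6&b=2, c&5=4, 6&a=2

0x00021242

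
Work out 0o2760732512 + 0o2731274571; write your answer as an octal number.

Add column by column in base 8, right to left:
  2+1 = 3
  1+7 = 0 carry 1
  5+5+1 = 3 carry 1
  2+4+1 = 7
  3+7 = 2 carry 1
  7+2+1 = 2 carry 1
  0+1+1 = 2
  6+3 = 1 carry 1
  7+7+1 = 7 carry 1
  2+2+1 = 5

0o5712227303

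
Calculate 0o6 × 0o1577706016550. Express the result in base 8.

Multiply each base-8 digit by 6, carrying:
  0×6 = 0 → write 0
  5×6 = 30 → write 6 carry 3
  5×6+3 = 33 → write 1 carry 4
  6×6+4 = 40 → write 0 carry 5
  1×6+5 = 11 → write 3 carry 1
  0×6+1 = 1 → write 1
  6×6 = 36 → write 4 carry 4
  0×6+4 = 4 → write 4
  7×6 = 42 → write 2 carry 5
  7×6+5 = 47 → write 7 carry 5
  7×6+5 = 47 → write 7 carry 5
  5×6+5 = 35 → write 3 carry 4
  1×6+4 = 10 → write 2 carry 1
  remaining carry: 1

0o12377244130160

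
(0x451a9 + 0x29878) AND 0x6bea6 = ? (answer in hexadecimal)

Add column by column in base 16, right to left:
  9+8 = 1 carry 1
  a+7+1 = 2 carry 1
  1+8+1 = a
  5+9 = e
  4+2 = 6
Sum = 0x6ea21; now AND with 0x6bea6:
  6&6=6, e&b=a, a&e=a, 2&a=2, 1&6=0

0x6aa20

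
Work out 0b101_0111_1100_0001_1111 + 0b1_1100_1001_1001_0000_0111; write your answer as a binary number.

Add column by column in base 2, right to left:
  1+1 = 0 carry 1
  1+1+1 = 1 carry 1
  1+1+1 = 1 carry 1
  1+0+1 = 0 carry 1
  1+0+1 = 0 carry 1
  0+0+1 = 1
  0+0 = 0
  0+0 = 0
  0+1 = 1
  0+0 = 0
  1+0 = 1
  1+1 = 0 carry 1
  1+1+1 = 1 carry 1
  1+0+1 = 0 carry 1
  1+0+1 = 0 carry 1
  0+1+1 = 0 carry 1
  1+0+1 = 0 carry 1
  0+0+1 = 1
  1+1 = 0 carry 1
  0+1+1 = 0 carry 1
  0+1+1 = 0 carry 1
  final carry 1

0b1000100001010100100110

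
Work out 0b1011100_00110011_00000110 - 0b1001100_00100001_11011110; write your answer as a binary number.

0b100000001000100101000

Subtract column by column in base 2:
  0-0 → 0
  1-1 → 0
  1-1 → 0
  0-1 → 1 (borrow)
  0-1-1 → 0 (borrow)
  0-0-1 → 1 (borrow)
  0-1-1 → 0 (borrow)
  0-1-1 → 0 (borrow)
  1-1-1 → 1 (borrow)
  1-0-1 → 0
  0-0 → 0
  0-0 → 0
  1-0 → 1
  1-1 → 0
  0-0 → 0
  0-0 → 0
  0-0 → 0
  0-0 → 0
  1-1 → 0
  1-1 → 0
  1-0 → 1
  0-0 → 0
  1-1 → 0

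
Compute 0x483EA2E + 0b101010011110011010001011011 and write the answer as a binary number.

0b1001110100110001111010001001

0x483EA2E = 0b100100000111110101000101110 in binary.
Add column by column in base 2, right to left:
  0+1 = 1
  1+1 = 0 carry 1
  1+0+1 = 0 carry 1
  1+1+1 = 1 carry 1
  0+1+1 = 0 carry 1
  1+0+1 = 0 carry 1
  0+1+1 = 0 carry 1
  0+0+1 = 1
  0+0 = 0
  1+0 = 1
  0+1 = 1
  1+0 = 1
  0+1 = 1
  1+1 = 0 carry 1
  1+0+1 = 0 carry 1
  1+0+1 = 0 carry 1
  1+1+1 = 1 carry 1
  1+1+1 = 1 carry 1
  0+1+1 = 0 carry 1
  0+1+1 = 0 carry 1
  0+0+1 = 1
  0+0 = 0
  0+1 = 1
  1+0 = 1
  0+1 = 1
  0+0 = 0
  1+1 = 0 carry 1
  final carry 1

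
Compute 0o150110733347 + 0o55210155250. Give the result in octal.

Add column by column in base 8, right to left:
  7+0 = 7
  4+5 = 1 carry 1
  3+2+1 = 6
  3+5 = 0 carry 1
  3+5+1 = 1 carry 1
  7+1+1 = 1 carry 1
  0+0+1 = 1
  1+1 = 2
  1+2 = 3
  0+5 = 5
  5+5 = 2 carry 1
  1+0+1 = 2

0o225321110617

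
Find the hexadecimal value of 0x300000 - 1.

0x2fffff

The trailing 5 digits are 0, so subtracting 1 borrows through: they become F and the next digit up decrements.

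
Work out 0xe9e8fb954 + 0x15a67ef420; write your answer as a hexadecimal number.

0x24450ead74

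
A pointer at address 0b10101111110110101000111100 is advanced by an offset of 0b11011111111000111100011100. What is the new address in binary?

Add column by column in base 2, right to left:
  0+0 = 0
  0+0 = 0
  1+1 = 0 carry 1
  1+1+1 = 1 carry 1
  1+1+1 = 1 carry 1
  1+0+1 = 0 carry 1
  0+0+1 = 1
  0+0 = 0
  0+1 = 1
  1+1 = 0 carry 1
  0+1+1 = 0 carry 1
  1+1+1 = 1 carry 1
  0+0+1 = 1
  1+0 = 1
  1+0 = 1
  0+1 = 1
  1+1 = 0 carry 1
  1+1+1 = 1 carry 1
  1+1+1 = 1 carry 1
  1+1+1 = 1 carry 1
  1+1+1 = 1 carry 1
  1+1+1 = 1 carry 1
  0+1+1 = 0 carry 1
  1+0+1 = 0 carry 1
  0+1+1 = 0 carry 1
  1+1+1 = 1 carry 1
  final carry 1

0b110001111101111100101011000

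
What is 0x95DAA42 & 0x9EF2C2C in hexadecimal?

0x94D2800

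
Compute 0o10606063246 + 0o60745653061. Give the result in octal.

Add column by column in base 8, right to left:
  6+1 = 7
  4+6 = 2 carry 1
  2+0+1 = 3
  3+3 = 6
  6+5 = 3 carry 1
  0+6+1 = 7
  6+5 = 3 carry 1
  0+4+1 = 5
  6+7 = 5 carry 1
  0+0+1 = 1
  1+6 = 7

0o71553736327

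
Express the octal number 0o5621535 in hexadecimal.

Each octal digit is 3 bits: 5=101 6=110 2=010 1=001 5=101 3=011 5=101.
Group the bits into nibbles: 0001 0111 0010 0011 0101 1101 → 17235D.

0x17235D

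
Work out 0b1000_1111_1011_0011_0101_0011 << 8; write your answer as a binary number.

Left shift by 8: append 8 zero bits.

0b10001111101100110101001100000000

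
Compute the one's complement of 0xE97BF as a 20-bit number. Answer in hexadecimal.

0x16840

Each hex digit d becomes F−d:
  E→1, 9→6, 7→8, B→4, F→0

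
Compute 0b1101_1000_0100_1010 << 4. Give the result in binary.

Left shift by 4: append 4 zero bits.

0b11011000010010100000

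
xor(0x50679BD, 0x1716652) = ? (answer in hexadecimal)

XOR each hex digit independently (no carries):
  5^1=4, 0^7=7, 6^1=7, 7^6=1, 9^6=F, B^5=E, D^2=F

0x4771FEF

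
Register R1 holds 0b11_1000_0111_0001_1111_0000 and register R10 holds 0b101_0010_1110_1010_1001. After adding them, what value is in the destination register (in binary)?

Add column by column in base 2, right to left:
  0+1 = 1
  0+0 = 0
  0+0 = 0
  0+1 = 1
  1+0 = 1
  1+1 = 0 carry 1
  1+0+1 = 0 carry 1
  1+1+1 = 1 carry 1
  1+0+1 = 0 carry 1
  0+1+1 = 0 carry 1
  0+1+1 = 0 carry 1
  0+1+1 = 0 carry 1
  1+0+1 = 0 carry 1
  1+1+1 = 1 carry 1
  1+0+1 = 0 carry 1
  0+0+1 = 1
  0+1 = 1
  0+0 = 0
  0+1 = 1
  1+0 = 1
  1+0 = 1
  1+0 = 1

0b1111011010000010011001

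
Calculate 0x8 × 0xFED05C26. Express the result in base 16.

0x7F682E130

Multiply each base-16 digit by 8, carrying:
  6×8 = 48 → write 0 carry 3
  2×8+3 = 19 → write 3 carry 1
  C×8+1 = 97 → write 1 carry 6
  5×8+6 = 46 → write E carry 2
  0×8+2 = 2 → write 2
  D×8 = 104 → write 8 carry 6
  E×8+6 = 118 → write 6 carry 7
  F×8+7 = 127 → write F carry 7
  remaining carry: 7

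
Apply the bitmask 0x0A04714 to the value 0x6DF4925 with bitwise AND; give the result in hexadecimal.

AND each hex digit independently (no carries):
  6&0=0, D&A=8, F&0=0, 4&4=4, 9&7=1, 2&1=0, 5&4=4

0x0804104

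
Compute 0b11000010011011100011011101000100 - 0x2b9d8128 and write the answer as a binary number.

0b10010110110100001011011000011100

0x2b9d8128 = 0b101011100111011000000100101000 in binary.
Subtract column by column in base 2:
  0-0 → 0
  0-0 → 0
  1-0 → 1
  0-1 → 1 (borrow)
  0-0-1 → 1 (borrow)
  0-1-1 → 0 (borrow)
  1-0-1 → 0
  0-0 → 0
  1-1 → 0
  1-0 → 1
  1-0 → 1
  0-0 → 0
  1-0 → 1
  1-0 → 1
  0-0 → 0
  0-1 → 1 (borrow)
  0-1-1 → 0 (borrow)
  1-0-1 → 0
  1-1 → 0
  1-1 → 0
  0-1 → 1 (borrow)
  1-0-1 → 0
  1-0 → 1
  0-1 → 1 (borrow)
  0-1-1 → 0 (borrow)
  1-1-1 → 1 (borrow)
  0-0-1 → 1 (borrow)
  0-1-1 → 0 (borrow)
  0-0-1 → 1 (borrow)
  0-1-1 → 0 (borrow)
  1-0-1 → 0
  1-0 → 1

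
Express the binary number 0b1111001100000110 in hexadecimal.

0xF306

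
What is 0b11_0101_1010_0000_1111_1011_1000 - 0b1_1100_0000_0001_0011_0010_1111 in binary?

0b1100110011111110010001001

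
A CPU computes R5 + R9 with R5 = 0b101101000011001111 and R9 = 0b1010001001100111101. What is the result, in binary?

0b1111110010000001100

Add column by column in base 2, right to left:
  1+1 = 0 carry 1
  1+0+1 = 0 carry 1
  1+1+1 = 1 carry 1
  1+1+1 = 1 carry 1
  0+1+1 = 0 carry 1
  0+1+1 = 0 carry 1
  1+0+1 = 0 carry 1
  1+0+1 = 0 carry 1
  0+1+1 = 0 carry 1
  0+1+1 = 0 carry 1
  0+0+1 = 1
  0+0 = 0
  1+1 = 0 carry 1
  0+0+1 = 1
  1+0 = 1
  1+0 = 1
  0+1 = 1
  1+0 = 1
  0+1 = 1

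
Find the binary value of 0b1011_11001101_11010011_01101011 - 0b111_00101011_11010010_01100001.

Subtract column by column in base 2:
  1-1 → 0
  1-0 → 1
  0-0 → 0
  1-0 → 1
  0-0 → 0
  1-1 → 0
  1-1 → 0
  0-0 → 0
  1-0 → 1
  1-1 → 0
  0-0 → 0
  0-0 → 0
  1-1 → 0
  0-0 → 0
  1-1 → 0
  1-1 → 0
  1-1 → 0
  0-1 → 1 (borrow)
  1-0-1 → 0
  1-1 → 0
  0-0 → 0
  0-1 → 1 (borrow)
  1-0-1 → 0
  1-0 → 1
  1-1 → 0
  1-1 → 0
  0-1 → 1 (borrow)
  1-0-1 → 0

0b100101000100000000100001010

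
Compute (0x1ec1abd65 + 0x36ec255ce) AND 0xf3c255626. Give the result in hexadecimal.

0x518051222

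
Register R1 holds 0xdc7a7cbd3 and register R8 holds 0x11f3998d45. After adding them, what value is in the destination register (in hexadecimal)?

0x1fbb415918

Add column by column in base 16, right to left:
  3+5 = 8
  d+4 = 1 carry 1
  b+d+1 = 9 carry 1
  c+8+1 = 5 carry 1
  7+9+1 = 1 carry 1
  a+9+1 = 4 carry 1
  7+3+1 = b
  c+f = b carry 1
  d+1+1 = f
  0+1 = 1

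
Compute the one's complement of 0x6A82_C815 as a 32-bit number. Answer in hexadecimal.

Each hex digit d becomes F−d:
  6→9, A→5, 8→7, 2→D, C→3, 8→7, 1→E, 5→A

0x957D37EA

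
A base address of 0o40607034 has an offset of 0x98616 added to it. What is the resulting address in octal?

0o43112062

0x98616 = 0o2303026 in octal.
Add column by column in base 8, right to left:
  4+6 = 2 carry 1
  3+2+1 = 6
  0+0 = 0
  7+3 = 2 carry 1
  0+0+1 = 1
  6+3 = 1 carry 1
  0+2+1 = 3
  4+0 = 4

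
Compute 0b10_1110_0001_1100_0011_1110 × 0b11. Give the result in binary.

0b100010100101010010111010

Multiply each base-2 digit by 3, carrying:
  0×3 = 0 → write 0
  1×3 = 3 → write 1 carry 1
  1×3+1 = 4 → write 0 carry 2
  1×3+2 = 5 → write 1 carry 2
  1×3+2 = 5 → write 1 carry 2
  1×3+2 = 5 → write 1 carry 2
  0×3+2 = 2 → write 0 carry 1
  0×3+1 = 1 → write 1
  0×3 = 0 → write 0
  0×3 = 0 → write 0
  1×3 = 3 → write 1 carry 1
  1×3+1 = 4 → write 0 carry 2
  1×3+2 = 5 → write 1 carry 2
  0×3+2 = 2 → write 0 carry 1
  0×3+1 = 1 → write 1
  0×3 = 0 → write 0
  0×3 = 0 → write 0
  1×3 = 3 → write 1 carry 1
  1×3+1 = 4 → write 0 carry 2
  1×3+2 = 5 → write 1 carry 2
  0×3+2 = 2 → write 0 carry 1
  1×3+1 = 4 → write 0 carry 2
  remaining carry: 10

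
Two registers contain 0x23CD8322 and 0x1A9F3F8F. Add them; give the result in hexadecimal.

0x3E6CC2B1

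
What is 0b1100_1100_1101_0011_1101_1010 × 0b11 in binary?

0b10011001100111101110001110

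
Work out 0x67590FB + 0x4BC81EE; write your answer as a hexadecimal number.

0xB3212E9

Add column by column in base 16, right to left:
  B+E = 9 carry 1
  F+E+1 = E carry 1
  0+1+1 = 2
  9+8 = 1 carry 1
  5+C+1 = 2 carry 1
  7+B+1 = 3 carry 1
  6+4+1 = B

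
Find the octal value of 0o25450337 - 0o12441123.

0o13007214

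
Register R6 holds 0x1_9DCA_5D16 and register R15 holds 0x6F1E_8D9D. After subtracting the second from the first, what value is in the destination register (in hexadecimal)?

0x12EABCF79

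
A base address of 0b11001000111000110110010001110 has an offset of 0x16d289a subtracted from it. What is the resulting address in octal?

0o2753641764

0b11001000111000110110010001110 = 0o3107066216 in octal.
0x16d289a = 0o133224232 in octal.
Subtract column by column in base 8:
  6-2 → 4
  1-3 → 6 (borrow)
  2-2-1 → 7 (borrow)
  6-4-1 → 1
  6-2 → 4
  0-2 → 6 (borrow)
  7-3-1 → 3
  0-3 → 5 (borrow)
  1-1-1 → 7 (borrow)
  3-0-1 → 2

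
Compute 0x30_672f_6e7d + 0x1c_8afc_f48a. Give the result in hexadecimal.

Add column by column in base 16, right to left:
  d+a = 7 carry 1
  7+8+1 = 0 carry 1
  e+4+1 = 3 carry 1
  6+f+1 = 6 carry 1
  f+c+1 = c carry 1
  2+f+1 = 2 carry 1
  7+a+1 = 2 carry 1
  6+8+1 = f
  0+c = c
  3+1 = 4

0x4cf22c6307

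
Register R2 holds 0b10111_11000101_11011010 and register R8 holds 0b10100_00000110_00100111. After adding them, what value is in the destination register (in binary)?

0b1010111100110000000001

Add column by column in base 2, right to left:
  0+1 = 1
  1+1 = 0 carry 1
  0+1+1 = 0 carry 1
  1+0+1 = 0 carry 1
  1+0+1 = 0 carry 1
  0+1+1 = 0 carry 1
  1+0+1 = 0 carry 1
  1+0+1 = 0 carry 1
  1+0+1 = 0 carry 1
  0+1+1 = 0 carry 1
  1+1+1 = 1 carry 1
  0+0+1 = 1
  0+0 = 0
  0+0 = 0
  1+0 = 1
  1+0 = 1
  1+0 = 1
  1+0 = 1
  1+1 = 0 carry 1
  0+0+1 = 1
  1+1 = 0 carry 1
  final carry 1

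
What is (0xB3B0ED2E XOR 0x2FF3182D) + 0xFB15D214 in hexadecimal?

First 0xB3B0ED2E XOR 0x2FF3182D = 0x9C43F503.
Add column by column in base 16, right to left:
  3+4 = 7
  0+1 = 1
  5+2 = 7
  F+D = C carry 1
  3+5+1 = 9
  4+1 = 5
  C+B = 7 carry 1
  9+F+1 = 9 carry 1
  final carry 1

0x19759C717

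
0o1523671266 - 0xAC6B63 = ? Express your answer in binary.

0b1100101000110000011101010011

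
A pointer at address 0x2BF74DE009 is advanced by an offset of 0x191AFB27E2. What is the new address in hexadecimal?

0x45124907EB

Add column by column in base 16, right to left:
  9+2 = B
  0+E = E
  0+7 = 7
  E+2 = 0 carry 1
  D+B+1 = 9 carry 1
  4+F+1 = 4 carry 1
  7+A+1 = 2 carry 1
  F+1+1 = 1 carry 1
  B+9+1 = 5 carry 1
  2+1+1 = 4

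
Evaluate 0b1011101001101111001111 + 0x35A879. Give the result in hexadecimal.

0b1011101001101111001111 = 0x2E9BCF in hexadecimal.
Add column by column in base 16, right to left:
  F+9 = 8 carry 1
  C+7+1 = 4 carry 1
  B+8+1 = 4 carry 1
  9+A+1 = 4 carry 1
  E+5+1 = 4 carry 1
  2+3+1 = 6

0x644448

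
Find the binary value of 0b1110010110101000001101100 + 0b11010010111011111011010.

0b10001101001100100001000110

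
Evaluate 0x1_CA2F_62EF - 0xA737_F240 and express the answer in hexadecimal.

0x122F770AF

Subtract column by column in base 16:
  F-0 → F
  E-4 → A
  2-2 → 0
  6-F → 7 (borrow)
  F-7-1 → 7
  2-3 → F (borrow)
  A-7-1 → 2
  C-A → 2
  1-0 → 1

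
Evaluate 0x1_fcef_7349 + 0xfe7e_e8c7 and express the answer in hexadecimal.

0x2fb6e5c10

Add column by column in base 16, right to left:
  9+7 = 0 carry 1
  4+c+1 = 1 carry 1
  3+8+1 = c
  7+e = 5 carry 1
  f+e+1 = e carry 1
  e+7+1 = 6 carry 1
  c+e+1 = b carry 1
  f+f+1 = f carry 1
  1+0+1 = 2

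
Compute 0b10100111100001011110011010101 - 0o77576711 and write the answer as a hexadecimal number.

0x13F1BF0C

0b10100111100001011110011010101 = 0x14F0BCD5 in hexadecimal.
0o77576711 = 0xFEFDC9 in hexadecimal.
Subtract column by column in base 16:
  5-9 → C (borrow)
  D-C-1 → 0
  C-D → F (borrow)
  B-F-1 → B (borrow)
  0-E-1 → 1 (borrow)
  F-F-1 → F (borrow)
  4-0-1 → 3
  1-0 → 1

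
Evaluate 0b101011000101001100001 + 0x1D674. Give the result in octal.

0o5660325

0b101011000101001100001 = 0o5305141 in octal.
0x1D674 = 0o353164 in octal.
Add column by column in base 8, right to left:
  1+4 = 5
  4+6 = 2 carry 1
  1+1+1 = 3
  5+3 = 0 carry 1
  0+5+1 = 6
  3+3 = 6
  5+0 = 5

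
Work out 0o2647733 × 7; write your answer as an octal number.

Multiply each base-8 digit by 7, carrying:
  3×7 = 21 → write 5 carry 2
  3×7+2 = 23 → write 7 carry 2
  7×7+2 = 51 → write 3 carry 6
  7×7+6 = 55 → write 7 carry 6
  4×7+6 = 34 → write 2 carry 4
  6×7+4 = 46 → write 6 carry 5
  2×7+5 = 19 → write 3 carry 2
  remaining carry: 2

0o23627375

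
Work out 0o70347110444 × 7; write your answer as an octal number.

0o613121773774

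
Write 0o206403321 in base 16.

Each octal digit is 3 bits: 2=010 0=000 6=110 4=100 0=000 3=011 3=011 2=010 1=001.
Group the bits into nibbles: 0010 0001 1010 0000 0110 1101 0001 → 21a06d1.

0x21a06d1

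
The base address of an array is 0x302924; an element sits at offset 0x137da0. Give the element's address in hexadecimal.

0x43a6c4

Add column by column in base 16, right to left:
  4+0 = 4
  2+a = c
  9+d = 6 carry 1
  2+7+1 = a
  0+3 = 3
  3+1 = 4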